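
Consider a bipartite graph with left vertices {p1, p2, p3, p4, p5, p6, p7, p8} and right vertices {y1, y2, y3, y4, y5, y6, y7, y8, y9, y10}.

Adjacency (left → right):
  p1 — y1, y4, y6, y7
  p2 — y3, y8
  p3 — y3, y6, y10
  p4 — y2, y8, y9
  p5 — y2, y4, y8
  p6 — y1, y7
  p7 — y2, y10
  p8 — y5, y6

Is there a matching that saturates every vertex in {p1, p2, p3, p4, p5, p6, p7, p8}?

Yes

A valid assignment of size 8: p1-y7, p2-y8, p3-y3, p4-y9, p5-y2, p6-y1, p7-y10, p8-y6.
Every left vertex is matched, so this matching saturates all of them.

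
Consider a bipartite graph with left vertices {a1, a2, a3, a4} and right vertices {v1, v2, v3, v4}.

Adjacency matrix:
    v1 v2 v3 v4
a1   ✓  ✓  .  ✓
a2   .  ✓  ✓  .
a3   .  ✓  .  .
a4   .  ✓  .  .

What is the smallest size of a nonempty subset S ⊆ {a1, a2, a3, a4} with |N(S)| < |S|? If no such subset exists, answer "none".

2

Take S = {a3, a4}. Its neighbourhood is {v2}, so |N(S)| = 1 < |S| = 2.
No single vertex violates Hall's condition since each has at least one neighbour, so 2 is the minimum.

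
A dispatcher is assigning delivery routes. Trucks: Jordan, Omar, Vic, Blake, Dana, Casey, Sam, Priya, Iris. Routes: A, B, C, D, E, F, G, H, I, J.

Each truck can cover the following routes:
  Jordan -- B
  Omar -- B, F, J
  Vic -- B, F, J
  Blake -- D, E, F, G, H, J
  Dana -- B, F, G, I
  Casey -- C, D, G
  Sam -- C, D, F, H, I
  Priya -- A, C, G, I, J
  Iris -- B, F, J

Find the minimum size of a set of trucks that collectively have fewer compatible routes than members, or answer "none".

4

Take S = {Jordan, Omar, Vic, Iris}. Its neighbourhood is {B, F, J}, so |N(S)| = 3 < |S| = 4.
Every subset of size less than 4 has at least as many neighbours as members, so 4 is the minimum.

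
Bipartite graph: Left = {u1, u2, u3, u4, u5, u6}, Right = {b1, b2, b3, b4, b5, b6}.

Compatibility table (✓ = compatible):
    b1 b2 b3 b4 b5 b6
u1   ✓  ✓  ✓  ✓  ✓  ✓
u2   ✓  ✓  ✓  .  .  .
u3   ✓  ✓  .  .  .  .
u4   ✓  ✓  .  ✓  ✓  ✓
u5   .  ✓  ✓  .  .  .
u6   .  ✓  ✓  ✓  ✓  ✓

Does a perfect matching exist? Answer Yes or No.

A valid assignment of size 6: u1-b4, u2-b2, u3-b1, u4-b6, u5-b3, u6-b5.
All 6 left vertices are covered.

Yes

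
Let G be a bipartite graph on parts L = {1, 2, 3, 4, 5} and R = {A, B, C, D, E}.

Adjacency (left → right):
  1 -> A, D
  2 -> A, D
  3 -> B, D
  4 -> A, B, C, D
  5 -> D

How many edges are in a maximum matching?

4

A valid assignment of size 4: 1-A, 2-D, 3-B, 4-C.
The set {1, 2, 5} has only 2 neighbours ({A, D}), so by Hall's theorem at most 4 of the 5 left vertices can be matched.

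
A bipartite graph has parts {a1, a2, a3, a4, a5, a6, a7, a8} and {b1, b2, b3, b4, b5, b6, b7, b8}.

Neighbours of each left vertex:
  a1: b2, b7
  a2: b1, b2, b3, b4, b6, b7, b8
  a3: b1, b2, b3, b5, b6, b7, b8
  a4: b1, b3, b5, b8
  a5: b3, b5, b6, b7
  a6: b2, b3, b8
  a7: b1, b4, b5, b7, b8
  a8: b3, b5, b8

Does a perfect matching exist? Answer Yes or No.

Yes

For example, pair a1-b2, a2-b7, a3-b1, a4-b5, a5-b6, a6-b8, a7-b4, a8-b3.
Every left vertex is matched, so this is a perfect matching.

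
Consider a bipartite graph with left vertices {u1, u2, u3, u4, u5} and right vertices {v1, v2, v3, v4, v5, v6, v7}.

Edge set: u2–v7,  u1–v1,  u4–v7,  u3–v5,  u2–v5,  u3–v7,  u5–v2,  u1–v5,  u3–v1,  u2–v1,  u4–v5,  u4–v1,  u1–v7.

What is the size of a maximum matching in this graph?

4

For example, pair u1–v5, u2–v1, u3–v7, u5–v2.
The set {u1, u2, u3, u4} has only 3 neighbours ({v1, v5, v7}), so by Hall's theorem at most 4 of the 5 left vertices can be matched.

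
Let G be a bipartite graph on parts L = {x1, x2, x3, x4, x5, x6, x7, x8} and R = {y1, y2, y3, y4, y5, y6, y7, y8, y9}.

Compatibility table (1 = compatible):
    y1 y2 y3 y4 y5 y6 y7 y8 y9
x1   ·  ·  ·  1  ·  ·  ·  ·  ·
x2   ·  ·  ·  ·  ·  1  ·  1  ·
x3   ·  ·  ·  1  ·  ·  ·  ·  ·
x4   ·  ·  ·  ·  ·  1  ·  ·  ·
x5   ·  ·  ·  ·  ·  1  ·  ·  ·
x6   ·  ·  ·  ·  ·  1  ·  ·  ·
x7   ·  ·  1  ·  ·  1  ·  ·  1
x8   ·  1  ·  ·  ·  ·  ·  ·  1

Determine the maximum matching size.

5

For example, pair x1-y4, x2-y8, x4-y6, x7-y3, x8-y2.
The set {x1, x3, x4, x5, x6} has only 2 neighbours ({y4, y6}), so by Hall's theorem at most 5 of the 8 left vertices can be matched.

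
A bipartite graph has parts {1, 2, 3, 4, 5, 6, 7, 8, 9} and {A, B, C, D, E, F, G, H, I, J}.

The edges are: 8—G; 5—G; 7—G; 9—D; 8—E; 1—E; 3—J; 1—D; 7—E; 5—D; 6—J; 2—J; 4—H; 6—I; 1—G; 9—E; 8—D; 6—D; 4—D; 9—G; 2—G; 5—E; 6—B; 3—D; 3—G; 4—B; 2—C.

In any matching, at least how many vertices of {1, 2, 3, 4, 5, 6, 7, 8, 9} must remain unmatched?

2

A valid assignment of size 7: 1-D, 2-C, 3-J, 4-B, 5-G, 6-I, 7-E.
The set {1, 5, 7, 8, 9} has only 3 neighbours ({D, E, G}), so by Hall's theorem at most 7 of the 9 left vertices can be matched.
That matches 7 of the 9, leaving 2 unmatched; no matching can do better.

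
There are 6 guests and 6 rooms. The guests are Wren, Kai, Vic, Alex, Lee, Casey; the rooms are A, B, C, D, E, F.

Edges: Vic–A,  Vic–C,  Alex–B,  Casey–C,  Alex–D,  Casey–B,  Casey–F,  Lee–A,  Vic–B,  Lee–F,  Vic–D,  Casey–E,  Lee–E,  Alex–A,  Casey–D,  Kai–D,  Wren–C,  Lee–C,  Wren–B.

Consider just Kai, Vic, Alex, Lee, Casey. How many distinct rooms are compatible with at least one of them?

6

The union of neighbours of {Kai, Vic, Alex, Lee, Casey} is {A, B, C, D, E, F}, which has 6 elements.
Since |N(S)| = 6 ≥ |S| = 5, Hall's condition holds for this subset.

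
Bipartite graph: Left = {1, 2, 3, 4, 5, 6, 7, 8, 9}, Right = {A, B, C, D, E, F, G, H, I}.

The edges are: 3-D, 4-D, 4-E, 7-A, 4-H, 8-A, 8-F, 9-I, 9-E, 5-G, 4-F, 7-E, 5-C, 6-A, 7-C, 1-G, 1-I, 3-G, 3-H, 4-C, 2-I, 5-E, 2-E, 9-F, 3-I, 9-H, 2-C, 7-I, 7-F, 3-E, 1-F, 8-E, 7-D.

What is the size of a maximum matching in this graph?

8

For example, pair 1→G, 2→I, 3→H, 4→D, 5→C, 6→A, 7→F, 8→E.
The set {1, 2, 3, 4, 5, 6, 7, 8, 9} has only 8 neighbours ({A, C, D, E, F, G, H, I}), so by Hall's theorem at most 8 of the 9 left vertices can be matched.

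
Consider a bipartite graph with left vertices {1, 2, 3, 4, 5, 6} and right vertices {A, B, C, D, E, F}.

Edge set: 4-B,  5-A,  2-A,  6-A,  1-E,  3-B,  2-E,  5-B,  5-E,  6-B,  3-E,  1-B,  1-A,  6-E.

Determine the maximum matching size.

For example, pair 1–E, 2–A, 3–B.
The set {1, 2, 3, 4, 5, 6} has only 3 neighbours ({A, B, E}), so by Hall's theorem at most 3 of the 6 left vertices can be matched.

3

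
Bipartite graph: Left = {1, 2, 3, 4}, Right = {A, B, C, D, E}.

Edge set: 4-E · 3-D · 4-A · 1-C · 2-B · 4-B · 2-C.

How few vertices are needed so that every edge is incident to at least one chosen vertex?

{1, 2, 3, 4} is a vertex cover of size 4: every edge has an endpoint in this set.
No smaller cover exists because 1–C, 2–B, 3–D, 4–E is a matching of size 4, and a cover must include an endpoint of each of these disjoint edges (König's theorem).

4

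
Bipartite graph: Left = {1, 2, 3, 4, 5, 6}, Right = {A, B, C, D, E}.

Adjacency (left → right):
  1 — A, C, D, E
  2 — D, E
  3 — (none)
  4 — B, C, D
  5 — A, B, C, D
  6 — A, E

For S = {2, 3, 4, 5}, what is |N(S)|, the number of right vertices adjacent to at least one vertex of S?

5

The union of neighbours of {2, 3, 4, 5} is {A, B, C, D, E}, which has 5 elements.
Since |N(S)| = 5 ≥ |S| = 4, Hall's condition holds for this subset.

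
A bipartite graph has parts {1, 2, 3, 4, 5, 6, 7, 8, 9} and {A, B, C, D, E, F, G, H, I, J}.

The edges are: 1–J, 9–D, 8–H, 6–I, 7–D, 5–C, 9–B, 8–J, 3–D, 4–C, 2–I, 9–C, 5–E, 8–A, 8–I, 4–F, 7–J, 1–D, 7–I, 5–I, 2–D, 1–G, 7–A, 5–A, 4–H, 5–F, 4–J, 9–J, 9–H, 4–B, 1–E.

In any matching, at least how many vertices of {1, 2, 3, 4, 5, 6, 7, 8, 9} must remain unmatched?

1

One maximum matching: 1→G, 2→I, 3→D, 4→B, 5→E, 7→A, 8→H, 9→J.
The set {2, 3, 6} has only 2 neighbours ({D, I}), so by Hall's theorem at most 8 of the 9 left vertices can be matched.
That matches 8 of the 9, leaving 1 unmatched; no matching can do better.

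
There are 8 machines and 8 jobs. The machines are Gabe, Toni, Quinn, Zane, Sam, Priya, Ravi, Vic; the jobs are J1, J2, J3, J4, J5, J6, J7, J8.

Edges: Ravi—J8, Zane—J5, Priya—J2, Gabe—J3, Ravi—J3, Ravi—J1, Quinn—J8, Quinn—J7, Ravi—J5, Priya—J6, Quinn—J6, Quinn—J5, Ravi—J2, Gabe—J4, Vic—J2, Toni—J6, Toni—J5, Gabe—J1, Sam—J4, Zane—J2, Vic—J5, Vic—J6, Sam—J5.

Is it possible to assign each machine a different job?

No

The set {Toni, Zane, Priya, Vic} has only 3 neighbours ({J2, J5, J6}), so by Hall's theorem at most 7 of the 8 machines can be matched.
Hence no matching covers every machine.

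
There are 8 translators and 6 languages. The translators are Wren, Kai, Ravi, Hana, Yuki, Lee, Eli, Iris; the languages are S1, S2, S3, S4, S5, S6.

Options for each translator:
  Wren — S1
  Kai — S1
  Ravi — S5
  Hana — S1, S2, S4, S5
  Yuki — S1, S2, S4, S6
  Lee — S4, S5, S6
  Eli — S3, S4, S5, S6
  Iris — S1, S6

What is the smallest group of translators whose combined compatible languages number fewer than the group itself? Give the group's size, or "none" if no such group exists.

2

Take S = {Wren, Kai}. Its neighbourhood is {S1}, so |N(S)| = 1 < |S| = 2.
No single vertex violates Hall's condition since each has at least one neighbour, so 2 is the minimum.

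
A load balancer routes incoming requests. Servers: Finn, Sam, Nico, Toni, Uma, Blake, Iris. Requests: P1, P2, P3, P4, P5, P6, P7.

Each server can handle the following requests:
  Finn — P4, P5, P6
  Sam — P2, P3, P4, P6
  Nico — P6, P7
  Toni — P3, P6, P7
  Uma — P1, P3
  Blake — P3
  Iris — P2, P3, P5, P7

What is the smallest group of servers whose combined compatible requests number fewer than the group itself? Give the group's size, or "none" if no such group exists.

none

A matching saturating every server exists, for instance Finn→P4, Sam→P2, Nico→P6, Toni→P7, Uma→P1, Blake→P3, Iris→P5.
By Hall's marriage theorem, this means |N(S)| ≥ |S| for every subset S, so no violating subset exists.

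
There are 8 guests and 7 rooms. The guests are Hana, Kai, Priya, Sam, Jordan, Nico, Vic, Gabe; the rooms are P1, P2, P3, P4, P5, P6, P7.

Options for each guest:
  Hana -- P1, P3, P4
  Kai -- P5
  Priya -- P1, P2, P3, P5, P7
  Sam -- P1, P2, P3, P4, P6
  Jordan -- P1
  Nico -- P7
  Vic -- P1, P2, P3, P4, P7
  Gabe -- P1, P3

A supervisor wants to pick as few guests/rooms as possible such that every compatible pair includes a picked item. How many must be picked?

The 7 edges Hana–P4, Kai–P5, Priya–P2, Sam–P6, Jordan–P1, Nico–P7, Vic–P3 form a matching, so any vertex cover needs at least 7 vertices (one per matched edge).
Conversely {Sam, P1, P2, P3, P4, P5, P7} meets every edge and has exactly 7 vertices, so 7 is optimal.

7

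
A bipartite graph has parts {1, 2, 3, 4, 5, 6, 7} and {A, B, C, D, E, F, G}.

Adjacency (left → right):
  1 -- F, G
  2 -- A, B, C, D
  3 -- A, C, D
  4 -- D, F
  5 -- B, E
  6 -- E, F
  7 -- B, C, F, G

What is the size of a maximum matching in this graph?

One maximum matching: 1–G, 2–A, 3–C, 4–D, 5–E, 6–F, 7–B.
This saturates every left vertex, so 7 is the maximum.

7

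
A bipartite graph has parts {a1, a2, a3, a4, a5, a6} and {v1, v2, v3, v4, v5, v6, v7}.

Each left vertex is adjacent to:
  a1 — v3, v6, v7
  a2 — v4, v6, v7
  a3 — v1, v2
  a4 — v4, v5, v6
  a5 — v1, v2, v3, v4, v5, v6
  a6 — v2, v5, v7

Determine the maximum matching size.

A valid assignment of size 6: a1→v6, a2→v7, a3→v1, a4→v4, a5→v3, a6→v2.
This saturates every left vertex, so 6 is the maximum.

6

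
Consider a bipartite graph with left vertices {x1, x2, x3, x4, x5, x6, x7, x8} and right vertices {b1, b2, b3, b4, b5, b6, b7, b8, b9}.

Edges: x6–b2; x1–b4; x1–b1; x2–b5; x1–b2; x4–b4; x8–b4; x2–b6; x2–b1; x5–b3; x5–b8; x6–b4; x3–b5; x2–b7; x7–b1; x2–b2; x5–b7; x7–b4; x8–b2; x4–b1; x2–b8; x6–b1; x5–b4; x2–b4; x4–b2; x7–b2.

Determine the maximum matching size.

6

One maximum matching: x1–b1, x2–b7, x3–b5, x4–b2, x5–b3, x6–b4.
The set {x1, x4, x6, x7, x8} has only 3 neighbours ({b1, b2, b4}), so by Hall's theorem at most 6 of the 8 left vertices can be matched.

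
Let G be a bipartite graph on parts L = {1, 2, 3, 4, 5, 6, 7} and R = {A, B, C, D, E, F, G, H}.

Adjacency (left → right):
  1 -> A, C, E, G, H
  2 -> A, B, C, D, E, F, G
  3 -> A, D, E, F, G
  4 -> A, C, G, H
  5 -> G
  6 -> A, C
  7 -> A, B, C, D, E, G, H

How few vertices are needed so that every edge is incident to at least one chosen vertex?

A maximum matching has 7 edges (e.g. 1–E, 2–B, 3–F, 4–H, 5–G, 6–C, 7–A).
By König's theorem the minimum vertex cover has the same size. One such cover is {1, 2, 3, 4, 5, 6, 7}.

7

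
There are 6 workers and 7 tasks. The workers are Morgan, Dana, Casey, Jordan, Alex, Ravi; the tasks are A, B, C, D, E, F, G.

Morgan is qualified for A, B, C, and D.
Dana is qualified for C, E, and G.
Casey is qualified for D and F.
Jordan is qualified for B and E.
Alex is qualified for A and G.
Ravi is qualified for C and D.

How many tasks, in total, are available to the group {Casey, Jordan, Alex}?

The union of neighbours of {Casey, Jordan, Alex} is {A, B, D, E, F, G}, which has 6 elements.
Since |N(S)| = 6 ≥ |S| = 3, Hall's condition holds for this subset.

6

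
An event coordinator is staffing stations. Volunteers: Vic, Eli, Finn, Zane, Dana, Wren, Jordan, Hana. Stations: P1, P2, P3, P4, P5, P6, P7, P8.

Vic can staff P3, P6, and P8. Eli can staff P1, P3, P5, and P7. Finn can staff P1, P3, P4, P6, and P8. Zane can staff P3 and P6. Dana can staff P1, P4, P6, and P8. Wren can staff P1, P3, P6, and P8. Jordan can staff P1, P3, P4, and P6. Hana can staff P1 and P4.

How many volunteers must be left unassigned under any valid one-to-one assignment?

2

One maximum matching: Vic-P6, Eli-P5, Finn-P4, Zane-P3, Dana-P8, Wren-P1.
The set {Vic, Finn, Zane, Dana, Wren, Jordan, Hana} has only 5 neighbours ({P1, P3, P4, P6, P8}), so by Hall's theorem at most 6 of the 8 volunteers can be matched.
That matches 6 of the 8, leaving 2 unmatched; no matching can do better.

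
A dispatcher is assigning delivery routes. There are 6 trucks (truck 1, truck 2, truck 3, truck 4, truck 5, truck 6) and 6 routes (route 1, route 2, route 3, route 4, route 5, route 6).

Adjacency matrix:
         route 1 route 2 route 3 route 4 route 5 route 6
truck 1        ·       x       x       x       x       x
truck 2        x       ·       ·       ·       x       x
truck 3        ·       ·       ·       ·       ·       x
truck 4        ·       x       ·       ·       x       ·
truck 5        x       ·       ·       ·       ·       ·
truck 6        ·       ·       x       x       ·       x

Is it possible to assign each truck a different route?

Yes

A valid assignment of size 6: truck 1→route 3, truck 2→route 5, truck 3→route 6, truck 4→route 2, truck 5→route 1, truck 6→route 4.
Every truck is matched, so this is a perfect matching.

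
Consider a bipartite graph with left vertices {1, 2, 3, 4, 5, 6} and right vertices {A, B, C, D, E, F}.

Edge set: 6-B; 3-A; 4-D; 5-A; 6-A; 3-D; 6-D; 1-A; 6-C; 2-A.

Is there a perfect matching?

The set {1, 2, 3, 4, 5} has only 2 neighbours ({A, D}), so by Hall's theorem at most 3 of the 6 left vertices can be matched.
Hence no matching covers every left vertex.

No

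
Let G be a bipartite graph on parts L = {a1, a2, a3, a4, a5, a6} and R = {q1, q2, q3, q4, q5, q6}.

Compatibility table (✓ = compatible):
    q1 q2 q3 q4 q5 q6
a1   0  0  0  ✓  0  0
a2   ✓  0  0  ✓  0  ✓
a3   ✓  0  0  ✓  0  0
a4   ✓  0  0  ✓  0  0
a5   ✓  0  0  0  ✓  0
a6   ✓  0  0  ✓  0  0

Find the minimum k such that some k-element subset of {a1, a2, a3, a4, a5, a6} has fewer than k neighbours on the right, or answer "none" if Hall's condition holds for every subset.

3

Take S = {a1, a3, a4}. Its neighbourhood is {q1, q4}, so |N(S)| = 2 < |S| = 3.
Every subset of size less than 3 has at least as many neighbours as members, so 3 is the minimum.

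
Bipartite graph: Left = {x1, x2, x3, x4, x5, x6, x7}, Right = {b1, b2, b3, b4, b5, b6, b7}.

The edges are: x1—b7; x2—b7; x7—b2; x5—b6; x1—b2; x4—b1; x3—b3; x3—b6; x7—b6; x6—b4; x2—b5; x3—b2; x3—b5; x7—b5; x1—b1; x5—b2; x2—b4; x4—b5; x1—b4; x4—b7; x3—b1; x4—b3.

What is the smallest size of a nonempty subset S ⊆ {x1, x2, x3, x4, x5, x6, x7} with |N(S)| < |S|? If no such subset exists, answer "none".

A matching saturating every left vertex exists, for instance x1→b2, x2→b7, x3→b1, x4→b3, x5→b6, x6→b4, x7→b5.
By Hall's marriage theorem, this means |N(S)| ≥ |S| for every subset S, so no violating subset exists.

none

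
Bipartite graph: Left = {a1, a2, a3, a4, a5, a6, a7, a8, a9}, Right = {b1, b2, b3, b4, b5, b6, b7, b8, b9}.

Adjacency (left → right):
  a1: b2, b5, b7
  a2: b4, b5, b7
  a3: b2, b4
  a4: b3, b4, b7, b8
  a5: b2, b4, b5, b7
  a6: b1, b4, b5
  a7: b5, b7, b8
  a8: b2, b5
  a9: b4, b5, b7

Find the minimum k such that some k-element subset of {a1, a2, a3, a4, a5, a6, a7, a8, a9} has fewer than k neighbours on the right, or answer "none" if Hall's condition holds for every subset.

Take S = {a1, a2, a3, a5, a8}. Its neighbourhood is {b2, b4, b5, b7}, so |N(S)| = 4 < |S| = 5.
Every subset of size less than 5 has at least as many neighbours as members, so 5 is the minimum.

5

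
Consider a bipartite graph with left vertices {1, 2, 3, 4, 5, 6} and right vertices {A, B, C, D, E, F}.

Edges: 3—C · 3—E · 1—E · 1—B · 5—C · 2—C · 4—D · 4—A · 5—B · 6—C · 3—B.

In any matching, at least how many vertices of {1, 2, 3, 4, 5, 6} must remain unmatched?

2

For example, pair 1→E, 2→C, 3→B, 4→D.
The set {1, 2, 3, 5, 6} has only 3 neighbours ({B, C, E}), so by Hall's theorem at most 4 of the 6 left vertices can be matched.
That matches 4 of the 6, leaving 2 unmatched; no matching can do better.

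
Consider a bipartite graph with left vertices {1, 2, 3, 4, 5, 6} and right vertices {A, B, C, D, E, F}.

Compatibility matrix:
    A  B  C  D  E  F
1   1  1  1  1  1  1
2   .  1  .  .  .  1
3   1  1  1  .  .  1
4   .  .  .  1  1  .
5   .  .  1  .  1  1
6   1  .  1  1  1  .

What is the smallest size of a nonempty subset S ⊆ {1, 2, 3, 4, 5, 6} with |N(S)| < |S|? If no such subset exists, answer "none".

A matching saturating every left vertex exists, for instance 1→A, 2→F, 3→B, 4→D, 5→C, 6→E.
By Hall's marriage theorem, this means |N(S)| ≥ |S| for every subset S, so no violating subset exists.

none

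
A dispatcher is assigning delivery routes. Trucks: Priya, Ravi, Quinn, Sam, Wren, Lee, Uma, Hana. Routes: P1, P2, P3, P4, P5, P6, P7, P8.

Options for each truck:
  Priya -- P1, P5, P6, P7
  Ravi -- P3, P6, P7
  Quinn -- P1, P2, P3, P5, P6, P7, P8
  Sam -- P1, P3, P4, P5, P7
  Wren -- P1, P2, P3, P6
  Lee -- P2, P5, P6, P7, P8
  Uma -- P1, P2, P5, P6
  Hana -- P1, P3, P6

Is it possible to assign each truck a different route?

A valid assignment of size 8: Priya–P6, Ravi–P7, Quinn–P3, Sam–P4, Wren–P2, Lee–P8, Uma–P5, Hana–P1.
Every truck is matched, so this is a perfect matching.

Yes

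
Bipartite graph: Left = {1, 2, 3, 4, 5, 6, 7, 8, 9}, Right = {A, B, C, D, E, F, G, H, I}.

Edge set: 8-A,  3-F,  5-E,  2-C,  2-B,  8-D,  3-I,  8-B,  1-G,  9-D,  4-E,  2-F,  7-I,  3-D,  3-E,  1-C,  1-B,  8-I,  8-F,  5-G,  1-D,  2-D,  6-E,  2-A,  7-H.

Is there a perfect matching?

No

The set {4, 6} has only 1 neighbour ({E}), so by Hall's theorem at most 8 of the 9 left vertices can be matched.
Hence no matching covers every left vertex.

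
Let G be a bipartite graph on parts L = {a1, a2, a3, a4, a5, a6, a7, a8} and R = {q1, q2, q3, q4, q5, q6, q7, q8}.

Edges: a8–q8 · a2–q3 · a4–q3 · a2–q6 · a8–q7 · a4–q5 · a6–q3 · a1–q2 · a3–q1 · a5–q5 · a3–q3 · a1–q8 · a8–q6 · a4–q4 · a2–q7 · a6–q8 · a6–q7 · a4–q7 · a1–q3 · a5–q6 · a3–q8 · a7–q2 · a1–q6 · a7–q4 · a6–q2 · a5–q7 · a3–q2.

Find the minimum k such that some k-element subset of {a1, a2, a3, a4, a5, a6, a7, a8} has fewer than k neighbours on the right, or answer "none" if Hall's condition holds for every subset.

A matching saturating every left vertex exists, for instance a1→q3, a2→q6, a3→q1, a4→q4, a5→q5, a6→q7, a7→q2, a8→q8.
By Hall's marriage theorem, this means |N(S)| ≥ |S| for every subset S, so no violating subset exists.

none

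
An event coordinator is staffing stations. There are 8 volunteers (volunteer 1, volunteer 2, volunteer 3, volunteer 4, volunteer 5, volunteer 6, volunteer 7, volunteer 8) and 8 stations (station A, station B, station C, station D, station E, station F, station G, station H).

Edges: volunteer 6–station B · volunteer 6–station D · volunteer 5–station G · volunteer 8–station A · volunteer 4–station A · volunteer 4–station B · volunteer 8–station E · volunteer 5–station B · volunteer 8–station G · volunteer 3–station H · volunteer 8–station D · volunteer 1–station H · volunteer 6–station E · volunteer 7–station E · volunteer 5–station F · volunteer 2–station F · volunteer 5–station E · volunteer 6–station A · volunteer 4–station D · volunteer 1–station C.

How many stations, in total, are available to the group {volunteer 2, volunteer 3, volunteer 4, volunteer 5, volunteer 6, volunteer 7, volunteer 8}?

7

The union of neighbours of {volunteer 2, volunteer 3, volunteer 4, volunteer 5, volunteer 6, volunteer 7, volunteer 8} is {station A, station B, station D, station E, station F, station G, station H}, which has 7 elements.
Since |N(S)| = 7 ≥ |S| = 7, Hall's condition holds for this subset.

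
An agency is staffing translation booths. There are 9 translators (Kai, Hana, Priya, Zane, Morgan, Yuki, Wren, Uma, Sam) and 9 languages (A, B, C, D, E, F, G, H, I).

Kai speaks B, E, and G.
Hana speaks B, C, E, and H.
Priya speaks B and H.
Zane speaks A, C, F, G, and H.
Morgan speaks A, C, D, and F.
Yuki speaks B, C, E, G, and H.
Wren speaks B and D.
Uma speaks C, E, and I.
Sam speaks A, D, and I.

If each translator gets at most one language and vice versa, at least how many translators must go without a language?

For example, pair Kai-B, Hana-C, Priya-H, Zane-A, Morgan-F, Yuki-G, Wren-D, Uma-E, Sam-I.
This saturates every translator, so 9 is the maximum.
That matches 9 of the 9, leaving 0 unmatched; no matching can do better.

0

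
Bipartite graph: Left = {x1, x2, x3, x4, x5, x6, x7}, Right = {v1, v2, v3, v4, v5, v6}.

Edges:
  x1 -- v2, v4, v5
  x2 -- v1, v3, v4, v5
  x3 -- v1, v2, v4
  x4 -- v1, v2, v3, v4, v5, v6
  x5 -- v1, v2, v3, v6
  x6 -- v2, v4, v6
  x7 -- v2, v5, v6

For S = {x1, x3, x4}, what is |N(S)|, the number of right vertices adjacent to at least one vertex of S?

The union of neighbours of {x1, x3, x4} is {v1, v2, v3, v4, v5, v6}, which has 6 elements.
Since |N(S)| = 6 ≥ |S| = 3, Hall's condition holds for this subset.

6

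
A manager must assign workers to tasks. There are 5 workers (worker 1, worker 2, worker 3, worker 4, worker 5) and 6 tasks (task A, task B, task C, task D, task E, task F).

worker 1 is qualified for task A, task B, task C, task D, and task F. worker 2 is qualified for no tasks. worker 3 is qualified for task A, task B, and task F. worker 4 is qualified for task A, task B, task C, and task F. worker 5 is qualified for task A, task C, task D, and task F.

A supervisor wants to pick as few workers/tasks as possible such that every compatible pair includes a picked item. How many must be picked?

4

{worker 1, worker 3, worker 4, worker 5} is a vertex cover of size 4: every edge has an endpoint in this set.
No smaller cover exists because worker 1–task A, worker 3–task B, worker 4–task F, worker 5–task D is a matching of size 4, and a cover must include an endpoint of each of these disjoint edges (König's theorem).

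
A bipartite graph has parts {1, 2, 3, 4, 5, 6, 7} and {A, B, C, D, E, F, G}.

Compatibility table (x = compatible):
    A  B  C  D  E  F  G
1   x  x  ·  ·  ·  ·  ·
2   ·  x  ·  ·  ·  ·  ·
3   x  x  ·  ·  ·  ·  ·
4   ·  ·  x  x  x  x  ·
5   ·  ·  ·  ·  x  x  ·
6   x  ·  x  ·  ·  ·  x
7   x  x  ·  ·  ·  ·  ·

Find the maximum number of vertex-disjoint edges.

A valid assignment of size 5: 1→A, 2→B, 4→E, 5→F, 6→C.
The set {1, 2, 3, 7} has only 2 neighbours ({A, B}), so by Hall's theorem at most 5 of the 7 left vertices can be matched.

5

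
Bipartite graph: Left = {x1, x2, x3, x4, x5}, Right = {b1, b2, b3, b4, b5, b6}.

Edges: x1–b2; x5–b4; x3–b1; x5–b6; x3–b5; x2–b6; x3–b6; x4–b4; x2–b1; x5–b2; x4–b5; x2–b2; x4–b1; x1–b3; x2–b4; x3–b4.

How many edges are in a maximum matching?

A valid assignment of size 5: x1–b3, x2–b2, x3–b5, x4–b4, x5–b6.
All 5 left vertices are matched, so no larger matching exists.

5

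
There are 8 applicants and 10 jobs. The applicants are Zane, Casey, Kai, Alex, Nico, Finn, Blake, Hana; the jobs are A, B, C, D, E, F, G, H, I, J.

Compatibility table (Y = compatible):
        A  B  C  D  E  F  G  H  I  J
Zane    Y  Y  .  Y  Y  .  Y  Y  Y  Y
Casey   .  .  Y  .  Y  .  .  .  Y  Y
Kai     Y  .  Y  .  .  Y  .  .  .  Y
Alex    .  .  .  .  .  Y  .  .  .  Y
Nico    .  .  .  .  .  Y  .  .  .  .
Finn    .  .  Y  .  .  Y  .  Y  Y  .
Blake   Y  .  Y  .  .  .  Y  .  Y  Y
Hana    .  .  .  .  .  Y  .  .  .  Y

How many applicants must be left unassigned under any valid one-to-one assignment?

1

A valid assignment of size 7: Zane-A, Casey-E, Kai-C, Alex-J, Nico-F, Finn-H, Blake-G.
The set {Alex, Nico, Hana} has only 2 neighbours ({F, J}), so by Hall's theorem at most 7 of the 8 applicants can be matched.
That matches 7 of the 8, leaving 1 unmatched; no matching can do better.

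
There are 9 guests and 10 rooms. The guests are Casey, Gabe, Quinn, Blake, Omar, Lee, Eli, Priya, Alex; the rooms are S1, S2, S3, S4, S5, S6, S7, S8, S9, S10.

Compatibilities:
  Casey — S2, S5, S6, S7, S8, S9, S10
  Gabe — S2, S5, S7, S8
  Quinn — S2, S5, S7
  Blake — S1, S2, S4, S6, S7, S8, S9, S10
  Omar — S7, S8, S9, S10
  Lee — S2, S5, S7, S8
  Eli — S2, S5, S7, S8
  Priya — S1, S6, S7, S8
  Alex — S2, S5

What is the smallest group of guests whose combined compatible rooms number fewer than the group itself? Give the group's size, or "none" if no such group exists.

Take S = {Gabe, Quinn, Lee, Eli, Alex}. Its neighbourhood is {S2, S5, S7, S8}, so |N(S)| = 4 < |S| = 5.
Every subset of size less than 5 has at least as many neighbours as members, so 5 is the minimum.

5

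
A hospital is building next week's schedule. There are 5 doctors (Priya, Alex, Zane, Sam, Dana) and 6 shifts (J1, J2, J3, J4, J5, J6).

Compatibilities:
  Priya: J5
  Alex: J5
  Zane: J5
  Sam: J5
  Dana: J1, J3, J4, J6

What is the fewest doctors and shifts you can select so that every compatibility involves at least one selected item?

{Dana, J5} is a vertex cover of size 2: every edge has an endpoint in this set.
No smaller cover exists because Priya–J5, Dana–J3 is a matching of size 2, and a cover must include an endpoint of each of these disjoint edges (König's theorem).

2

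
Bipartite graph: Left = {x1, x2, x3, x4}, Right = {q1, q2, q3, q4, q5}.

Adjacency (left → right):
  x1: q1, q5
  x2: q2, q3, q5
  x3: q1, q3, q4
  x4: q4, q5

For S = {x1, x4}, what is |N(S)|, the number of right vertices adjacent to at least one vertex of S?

3

The union of neighbours of {x1, x4} is {q1, q4, q5}, which has 3 elements.
Since |N(S)| = 3 ≥ |S| = 2, Hall's condition holds for this subset.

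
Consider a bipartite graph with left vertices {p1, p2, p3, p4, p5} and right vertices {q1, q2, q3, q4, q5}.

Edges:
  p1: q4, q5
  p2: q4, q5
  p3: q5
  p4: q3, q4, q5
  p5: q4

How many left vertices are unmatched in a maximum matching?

2

One maximum matching: p1→q4, p2→q5, p4→q3.
The set {p1, p2, p3, p5} has only 2 neighbours ({q4, q5}), so by Hall's theorem at most 3 of the 5 left vertices can be matched.
That matches 3 of the 5, leaving 2 unmatched; no matching can do better.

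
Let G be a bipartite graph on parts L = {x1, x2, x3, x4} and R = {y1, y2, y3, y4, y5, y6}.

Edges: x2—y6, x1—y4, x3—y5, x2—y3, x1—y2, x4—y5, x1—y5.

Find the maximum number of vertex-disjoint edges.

3

A valid assignment of size 3: x1–y2, x2–y3, x3–y5.
The set {x3, x4} has only 1 neighbour ({y5}), so by Hall's theorem at most 3 of the 4 left vertices can be matched.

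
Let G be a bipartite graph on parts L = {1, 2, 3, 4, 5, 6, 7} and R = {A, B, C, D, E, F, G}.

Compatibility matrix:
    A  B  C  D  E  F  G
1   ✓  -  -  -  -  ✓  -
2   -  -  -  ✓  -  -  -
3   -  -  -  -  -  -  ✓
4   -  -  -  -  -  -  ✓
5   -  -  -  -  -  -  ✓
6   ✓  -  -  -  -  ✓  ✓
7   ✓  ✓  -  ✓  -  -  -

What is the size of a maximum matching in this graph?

5

For example, pair 1-A, 2-D, 3-G, 6-F, 7-B.
The set {3, 4, 5} has only 1 neighbour ({G}), so by Hall's theorem at most 5 of the 7 left vertices can be matched.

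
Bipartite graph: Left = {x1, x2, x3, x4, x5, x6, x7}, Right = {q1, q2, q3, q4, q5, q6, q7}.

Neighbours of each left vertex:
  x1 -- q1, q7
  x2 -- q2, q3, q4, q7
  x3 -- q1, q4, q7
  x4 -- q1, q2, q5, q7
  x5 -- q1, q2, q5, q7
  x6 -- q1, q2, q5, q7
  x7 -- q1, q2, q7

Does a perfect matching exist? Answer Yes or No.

The set {x1, x4, x5, x6, x7} has only 4 neighbours ({q1, q2, q5, q7}), so by Hall's theorem at most 6 of the 7 left vertices can be matched.
Hence no matching covers every left vertex.

No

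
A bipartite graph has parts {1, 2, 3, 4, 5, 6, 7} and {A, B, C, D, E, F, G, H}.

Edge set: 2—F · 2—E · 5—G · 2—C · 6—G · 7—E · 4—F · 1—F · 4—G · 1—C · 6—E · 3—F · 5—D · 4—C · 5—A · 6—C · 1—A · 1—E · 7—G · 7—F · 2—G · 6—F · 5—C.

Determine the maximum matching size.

6

For example, pair 1–A, 2–C, 3–F, 4–G, 5–D, 6–E.
The set {2, 3, 4, 6, 7} has only 4 neighbours ({C, E, F, G}), so by Hall's theorem at most 6 of the 7 left vertices can be matched.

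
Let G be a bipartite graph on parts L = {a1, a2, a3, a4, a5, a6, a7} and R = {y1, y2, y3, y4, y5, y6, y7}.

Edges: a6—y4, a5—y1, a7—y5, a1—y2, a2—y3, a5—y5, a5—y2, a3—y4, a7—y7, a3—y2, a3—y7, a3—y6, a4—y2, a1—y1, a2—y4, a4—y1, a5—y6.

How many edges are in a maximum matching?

One maximum matching: a1-y2, a2-y3, a3-y6, a4-y1, a5-y5, a6-y4, a7-y7.
This saturates every left vertex, so 7 is the maximum.

7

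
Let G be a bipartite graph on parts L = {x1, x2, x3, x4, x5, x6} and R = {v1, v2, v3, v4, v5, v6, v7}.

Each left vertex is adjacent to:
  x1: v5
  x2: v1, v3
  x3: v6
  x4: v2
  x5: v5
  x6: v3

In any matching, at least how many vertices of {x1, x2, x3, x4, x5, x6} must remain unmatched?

1

For example, pair x1-v5, x2-v1, x3-v6, x4-v2, x6-v3.
The set {x1, x5} has only 1 neighbour ({v5}), so by Hall's theorem at most 5 of the 6 left vertices can be matched.
That matches 5 of the 6, leaving 1 unmatched; no matching can do better.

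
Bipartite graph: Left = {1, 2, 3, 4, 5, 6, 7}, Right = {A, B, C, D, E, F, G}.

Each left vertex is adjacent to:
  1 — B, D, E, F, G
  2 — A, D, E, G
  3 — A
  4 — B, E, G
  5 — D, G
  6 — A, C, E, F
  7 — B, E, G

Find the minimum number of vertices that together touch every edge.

A maximum matching has 7 edges (e.g. 1–F, 2–D, 3–A, 4–E, 5–G, 6–C, 7–B).
By König's theorem the minimum vertex cover has the same size. One such cover is {1, 2, 3, 4, 5, 6, 7}.

7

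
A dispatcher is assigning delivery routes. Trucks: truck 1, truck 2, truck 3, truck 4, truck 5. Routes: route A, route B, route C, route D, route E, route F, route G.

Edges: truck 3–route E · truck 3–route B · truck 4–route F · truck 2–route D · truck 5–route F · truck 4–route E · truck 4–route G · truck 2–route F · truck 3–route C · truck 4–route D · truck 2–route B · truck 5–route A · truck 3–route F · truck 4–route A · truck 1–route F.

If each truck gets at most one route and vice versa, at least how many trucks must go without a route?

One maximum matching: truck 1-route F, truck 2-route D, truck 3-route B, truck 4-route E, truck 5-route A.
This saturates every truck, so 5 is the maximum.
That matches 5 of the 5, leaving 0 unmatched; no matching can do better.

0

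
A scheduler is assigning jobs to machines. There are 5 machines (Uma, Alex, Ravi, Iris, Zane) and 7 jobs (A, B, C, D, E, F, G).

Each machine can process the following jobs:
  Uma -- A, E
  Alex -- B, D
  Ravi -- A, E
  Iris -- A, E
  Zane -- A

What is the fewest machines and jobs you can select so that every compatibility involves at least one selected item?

3

A maximum matching has 3 edges (e.g. Uma–A, Alex–B, Ravi–E).
By König's theorem the minimum vertex cover has the same size. One such cover is {Alex, A, E}.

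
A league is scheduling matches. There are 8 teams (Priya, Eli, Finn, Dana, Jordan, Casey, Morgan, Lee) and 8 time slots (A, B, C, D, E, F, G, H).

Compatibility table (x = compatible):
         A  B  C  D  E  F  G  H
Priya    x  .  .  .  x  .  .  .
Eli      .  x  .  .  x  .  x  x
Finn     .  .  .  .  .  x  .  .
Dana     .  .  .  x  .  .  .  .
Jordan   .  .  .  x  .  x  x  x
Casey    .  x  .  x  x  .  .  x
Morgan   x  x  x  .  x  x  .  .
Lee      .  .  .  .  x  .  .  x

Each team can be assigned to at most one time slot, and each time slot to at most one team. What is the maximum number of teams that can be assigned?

One maximum matching: Priya-A, Eli-B, Finn-F, Dana-D, Jordan-G, Casey-H, Morgan-C, Lee-E.
This saturates every team, so 8 is the maximum.

8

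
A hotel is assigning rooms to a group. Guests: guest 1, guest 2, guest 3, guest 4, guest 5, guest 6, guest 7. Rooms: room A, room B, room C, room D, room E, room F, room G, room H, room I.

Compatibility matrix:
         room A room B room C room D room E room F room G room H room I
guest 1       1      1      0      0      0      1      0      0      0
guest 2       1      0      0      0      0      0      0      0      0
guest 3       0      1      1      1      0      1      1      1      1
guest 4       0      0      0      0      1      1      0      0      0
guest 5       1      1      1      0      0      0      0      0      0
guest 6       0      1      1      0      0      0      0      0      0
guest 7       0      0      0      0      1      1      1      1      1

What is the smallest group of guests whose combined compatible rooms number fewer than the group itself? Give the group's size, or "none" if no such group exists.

none

A matching saturating every guest exists, for instance guest 1→room F, guest 2→room A, guest 3→room D, guest 4→room E, guest 5→room C, guest 6→room B, guest 7→room I.
By Hall's marriage theorem, this means |N(S)| ≥ |S| for every subset S, so no violating subset exists.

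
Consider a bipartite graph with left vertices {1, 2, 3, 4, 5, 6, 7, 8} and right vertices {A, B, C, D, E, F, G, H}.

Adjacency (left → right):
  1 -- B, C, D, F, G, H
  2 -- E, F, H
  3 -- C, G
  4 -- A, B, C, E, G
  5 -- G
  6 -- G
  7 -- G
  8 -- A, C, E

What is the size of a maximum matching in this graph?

One maximum matching: 1→B, 2→H, 3→C, 4→A, 5→G, 8→E.
The set {5, 6, 7} has only 1 neighbour ({G}), so by Hall's theorem at most 6 of the 8 left vertices can be matched.

6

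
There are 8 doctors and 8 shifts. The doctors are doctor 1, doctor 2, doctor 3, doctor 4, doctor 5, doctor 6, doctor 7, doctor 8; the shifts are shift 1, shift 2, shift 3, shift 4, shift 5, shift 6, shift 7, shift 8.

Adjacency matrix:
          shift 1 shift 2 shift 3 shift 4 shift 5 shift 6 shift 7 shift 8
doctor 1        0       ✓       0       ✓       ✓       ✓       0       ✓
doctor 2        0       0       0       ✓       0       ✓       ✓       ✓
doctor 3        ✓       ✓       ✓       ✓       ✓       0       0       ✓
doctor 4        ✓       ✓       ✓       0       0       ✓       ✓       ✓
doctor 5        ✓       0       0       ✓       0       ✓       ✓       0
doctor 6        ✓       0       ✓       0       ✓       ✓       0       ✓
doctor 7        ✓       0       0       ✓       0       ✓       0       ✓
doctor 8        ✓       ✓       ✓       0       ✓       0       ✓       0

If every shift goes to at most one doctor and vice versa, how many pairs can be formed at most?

8

For example, pair doctor 1→shift 6, doctor 2→shift 8, doctor 3→shift 3, doctor 4→shift 2, doctor 5→shift 7, doctor 6→shift 1, doctor 7→shift 4, doctor 8→shift 5.
All 8 doctors are matched, so no larger matching exists.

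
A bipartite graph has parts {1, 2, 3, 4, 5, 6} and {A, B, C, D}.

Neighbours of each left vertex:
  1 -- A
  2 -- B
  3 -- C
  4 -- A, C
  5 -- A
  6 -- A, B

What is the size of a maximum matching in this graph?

3

For example, pair 1→A, 2→B, 3→C.
The set {1, 2, 3, 4, 5, 6} has only 3 neighbours ({A, B, C}), so by Hall's theorem at most 3 of the 6 left vertices can be matched.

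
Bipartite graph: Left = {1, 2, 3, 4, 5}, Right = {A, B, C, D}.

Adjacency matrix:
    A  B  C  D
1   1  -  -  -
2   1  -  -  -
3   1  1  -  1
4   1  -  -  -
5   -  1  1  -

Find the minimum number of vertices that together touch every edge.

3

The 3 edges 1–A, 3–D, 5–B form a matching, so any vertex cover needs at least 3 vertices (one per matched edge).
Conversely {3, 5, A} meets every edge and has exactly 3 vertices, so 3 is optimal.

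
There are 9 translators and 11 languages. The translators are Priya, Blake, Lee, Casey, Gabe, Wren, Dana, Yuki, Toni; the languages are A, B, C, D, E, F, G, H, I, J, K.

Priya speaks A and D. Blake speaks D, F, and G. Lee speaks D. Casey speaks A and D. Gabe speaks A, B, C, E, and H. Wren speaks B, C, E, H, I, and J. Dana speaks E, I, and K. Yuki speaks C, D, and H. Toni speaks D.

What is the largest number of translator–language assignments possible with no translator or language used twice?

7

A valid assignment of size 7: Priya-A, Blake-F, Lee-D, Gabe-H, Wren-J, Dana-E, Yuki-C.
The set {Priya, Lee, Casey, Toni} has only 2 neighbours ({A, D}), so by Hall's theorem at most 7 of the 9 translators can be matched.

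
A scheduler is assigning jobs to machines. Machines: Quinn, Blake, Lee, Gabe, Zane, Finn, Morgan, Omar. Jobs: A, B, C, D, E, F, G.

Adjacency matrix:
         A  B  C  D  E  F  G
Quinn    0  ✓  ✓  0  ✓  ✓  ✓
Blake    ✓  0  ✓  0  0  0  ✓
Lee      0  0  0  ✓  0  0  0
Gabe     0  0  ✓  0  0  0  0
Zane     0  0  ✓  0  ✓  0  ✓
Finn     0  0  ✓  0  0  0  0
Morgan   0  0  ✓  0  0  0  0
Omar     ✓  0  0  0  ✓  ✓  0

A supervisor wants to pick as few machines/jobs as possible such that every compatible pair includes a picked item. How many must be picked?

A maximum matching has 6 edges (e.g. Quinn–B, Blake–A, Lee–D, Gabe–C, Zane–G, Omar–E).
By König's theorem the minimum vertex cover has the same size. One such cover is {Quinn, Blake, Lee, Zane, Omar, C}.

6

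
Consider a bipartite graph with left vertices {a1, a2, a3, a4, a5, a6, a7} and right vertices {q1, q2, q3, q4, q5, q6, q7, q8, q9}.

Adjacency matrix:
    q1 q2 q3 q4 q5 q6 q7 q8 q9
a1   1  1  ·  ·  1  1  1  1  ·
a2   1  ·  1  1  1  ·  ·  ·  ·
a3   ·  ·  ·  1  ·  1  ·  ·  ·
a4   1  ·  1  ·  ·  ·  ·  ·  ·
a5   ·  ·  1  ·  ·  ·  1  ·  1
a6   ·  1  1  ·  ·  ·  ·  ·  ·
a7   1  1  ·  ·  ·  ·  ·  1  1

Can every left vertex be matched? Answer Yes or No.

One maximum matching: a1-q6, a2-q5, a3-q4, a4-q3, a5-q7, a6-q2, a7-q8.
Every left vertex is matched, so this matching saturates all of them.

Yes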